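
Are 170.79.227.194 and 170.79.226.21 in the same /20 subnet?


Mask: 255.255.240.0
170.79.227.194 AND mask = 170.79.224.0
170.79.226.21 AND mask = 170.79.224.0
Yes, same subnet (170.79.224.0)


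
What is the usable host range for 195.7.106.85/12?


Network: 195.0.0.0
Broadcast: 195.15.255.255
First usable = network + 1
Last usable = broadcast - 1
Range: 195.0.0.1 to 195.15.255.254


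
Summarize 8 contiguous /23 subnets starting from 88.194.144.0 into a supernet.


Original prefix: /23
Number of subnets: 8 = 2^3
New prefix = 23 - 3 = 20
Supernet: 88.194.144.0/20


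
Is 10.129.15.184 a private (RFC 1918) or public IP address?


RFC 1918 private ranges:
  10.0.0.0/8 (10.0.0.0 - 10.255.255.255)
  172.16.0.0/12 (172.16.0.0 - 172.31.255.255)
  192.168.0.0/16 (192.168.0.0 - 192.168.255.255)
Private (in 10.0.0.0/8)


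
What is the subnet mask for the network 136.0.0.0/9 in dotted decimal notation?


/9 means 9 network bits, 23 host bits
Binary: 11111111100000000000000000000000
Mask: 255.128.0.0


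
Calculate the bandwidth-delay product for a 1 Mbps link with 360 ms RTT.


BDP = bandwidth * RTT
= 1 Mbps * 360 ms
= 1 * 1e6 * 360 / 1000 bits
= 360000 bits
= 45000 bytes
= 43.9453 KB
BDP = 360000 bits (45000 bytes)


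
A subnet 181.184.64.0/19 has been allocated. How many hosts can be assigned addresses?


Host bits = 32 - 19 = 13
Total addresses = 2^13 = 8192
Usable = total - 2 (network and broadcast)
Usable hosts: 8190


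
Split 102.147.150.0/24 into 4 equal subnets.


New prefix = 24 + 2 = 26
Each subnet has 64 addresses
  102.147.150.0/26
  102.147.150.64/26
  102.147.150.128/26
  102.147.150.192/26
Subnets: 102.147.150.0/26, 102.147.150.64/26, 102.147.150.128/26, 102.147.150.192/26


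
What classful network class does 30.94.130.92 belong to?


First octet: 30
Binary: 00011110
0xxxxxxx -> Class A (1-126)
Class A, default mask 255.0.0.0 (/8)


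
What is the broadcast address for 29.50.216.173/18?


Network: 29.50.192.0/18
Host bits = 14
Set all host bits to 1:
Broadcast: 29.50.255.255


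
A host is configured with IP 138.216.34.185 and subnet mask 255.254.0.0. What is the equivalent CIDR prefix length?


Binary: 11111111.11111110.00000000.00000000
Count leading 1s
Prefix: /15


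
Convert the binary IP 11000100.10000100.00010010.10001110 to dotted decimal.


11000100 = 196
10000100 = 132
00010010 = 18
10001110 = 142
IP: 196.132.18.142


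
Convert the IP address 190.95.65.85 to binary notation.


190 = 10111110
95 = 01011111
65 = 01000001
85 = 01010101
Binary: 10111110.01011111.01000001.01010101


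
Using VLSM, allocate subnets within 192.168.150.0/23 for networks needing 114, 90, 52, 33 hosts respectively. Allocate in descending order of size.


114 hosts -> /25 (126 usable): 192.168.150.0/25
90 hosts -> /25 (126 usable): 192.168.150.128/25
52 hosts -> /26 (62 usable): 192.168.151.0/26
33 hosts -> /26 (62 usable): 192.168.151.64/26
Allocation: 192.168.150.0/25 (114 hosts, 126 usable); 192.168.150.128/25 (90 hosts, 126 usable); 192.168.151.0/26 (52 hosts, 62 usable); 192.168.151.64/26 (33 hosts, 62 usable)


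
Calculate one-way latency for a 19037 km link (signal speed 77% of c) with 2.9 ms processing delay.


Speed = 0.77 * 3e5 km/s = 231000 km/s
Propagation delay = 19037 / 231000 = 0.0824 s = 82.4113 ms
Processing delay = 2.9 ms
Total one-way latency = 85.3113 ms


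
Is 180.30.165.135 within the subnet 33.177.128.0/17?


Subnet network: 33.177.128.0
Test IP AND mask: 180.30.128.0
No, 180.30.165.135 is not in 33.177.128.0/17


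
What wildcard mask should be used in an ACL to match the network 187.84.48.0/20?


Subnet mask: 255.255.240.0
Wildcard = 255.255.255.255 - subnet mask
255 - 255 = 0
255 - 255 = 0
255 - 240 = 15
255 - 0 = 255
Wildcard: 0.0.15.255


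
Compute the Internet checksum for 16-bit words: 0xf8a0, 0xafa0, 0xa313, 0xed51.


Sum all words (with carry folding):
+ 0xf8a0 = 0xf8a0
+ 0xafa0 = 0xa841
+ 0xa313 = 0x4b55
+ 0xed51 = 0x38a7
One's complement: ~0x38a7
Checksum = 0xc758


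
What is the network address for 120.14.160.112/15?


IP:   01111000.00001110.10100000.01110000
Mask: 11111111.11111110.00000000.00000000
AND operation:
Net:  01111000.00001110.00000000.00000000
Network: 120.14.0.0/15


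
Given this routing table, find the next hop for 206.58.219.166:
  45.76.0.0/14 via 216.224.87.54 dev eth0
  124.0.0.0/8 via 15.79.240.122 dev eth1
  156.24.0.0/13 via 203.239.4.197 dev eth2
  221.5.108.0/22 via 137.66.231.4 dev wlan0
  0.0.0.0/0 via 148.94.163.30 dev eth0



Longest prefix match for 206.58.219.166:
  /14 45.76.0.0: no
  /8 124.0.0.0: no
  /13 156.24.0.0: no
  /22 221.5.108.0: no
  /0 0.0.0.0: MATCH
Selected: next-hop 148.94.163.30 via eth0 (matched /0)


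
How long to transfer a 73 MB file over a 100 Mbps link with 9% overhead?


Effective throughput = 100 * (1 - 9/100) = 91 Mbps
File size in Mb = 73 * 8 = 584 Mb
Time = 584 / 91
Time = 6.4176 seconds


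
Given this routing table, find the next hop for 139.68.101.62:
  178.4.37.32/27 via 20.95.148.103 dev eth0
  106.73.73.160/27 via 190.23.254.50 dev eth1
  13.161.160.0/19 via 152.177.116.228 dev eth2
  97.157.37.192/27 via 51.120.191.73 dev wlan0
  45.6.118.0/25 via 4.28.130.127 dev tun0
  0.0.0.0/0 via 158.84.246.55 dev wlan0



Longest prefix match for 139.68.101.62:
  /27 178.4.37.32: no
  /27 106.73.73.160: no
  /19 13.161.160.0: no
  /27 97.157.37.192: no
  /25 45.6.118.0: no
  /0 0.0.0.0: MATCH
Selected: next-hop 158.84.246.55 via wlan0 (matched /0)


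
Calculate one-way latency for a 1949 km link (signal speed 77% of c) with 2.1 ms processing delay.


Speed = 0.77 * 3e5 km/s = 231000 km/s
Propagation delay = 1949 / 231000 = 0.0084 s = 8.4372 ms
Processing delay = 2.1 ms
Total one-way latency = 10.5372 ms


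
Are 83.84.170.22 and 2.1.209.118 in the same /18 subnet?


Mask: 255.255.192.0
83.84.170.22 AND mask = 83.84.128.0
2.1.209.118 AND mask = 2.1.192.0
No, different subnets (83.84.128.0 vs 2.1.192.0)


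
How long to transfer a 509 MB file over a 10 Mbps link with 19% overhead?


Effective throughput = 10 * (1 - 19/100) = 8.1 Mbps
File size in Mb = 509 * 8 = 4072 Mb
Time = 4072 / 8.1
Time = 502.716 seconds


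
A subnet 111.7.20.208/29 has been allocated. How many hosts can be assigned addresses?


Host bits = 32 - 29 = 3
Total addresses = 2^3 = 8
Usable = total - 2 (network and broadcast)
Usable hosts: 6


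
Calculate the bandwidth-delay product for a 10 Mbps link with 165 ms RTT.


BDP = bandwidth * RTT
= 10 Mbps * 165 ms
= 10 * 1e6 * 165 / 1000 bits
= 1650000 bits
= 206250 bytes
= 201.416 KB
BDP = 1650000 bits (206250 bytes)


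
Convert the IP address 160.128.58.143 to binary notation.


160 = 10100000
128 = 10000000
58 = 00111010
143 = 10001111
Binary: 10100000.10000000.00111010.10001111


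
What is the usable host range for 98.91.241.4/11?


Network: 98.64.0.0
Broadcast: 98.95.255.255
First usable = network + 1
Last usable = broadcast - 1
Range: 98.64.0.1 to 98.95.255.254


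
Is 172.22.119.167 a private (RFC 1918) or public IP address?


RFC 1918 private ranges:
  10.0.0.0/8 (10.0.0.0 - 10.255.255.255)
  172.16.0.0/12 (172.16.0.0 - 172.31.255.255)
  192.168.0.0/16 (192.168.0.0 - 192.168.255.255)
Private (in 172.16.0.0/12)


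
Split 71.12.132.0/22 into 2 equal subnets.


New prefix = 22 + 1 = 23
Each subnet has 512 addresses
  71.12.132.0/23
  71.12.134.0/23
Subnets: 71.12.132.0/23, 71.12.134.0/23


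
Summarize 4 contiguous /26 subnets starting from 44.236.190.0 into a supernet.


Original prefix: /26
Number of subnets: 4 = 2^2
New prefix = 26 - 2 = 24
Supernet: 44.236.190.0/24


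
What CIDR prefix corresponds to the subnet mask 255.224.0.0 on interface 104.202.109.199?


Binary: 11111111.11100000.00000000.00000000
Count leading 1s
Prefix: /11


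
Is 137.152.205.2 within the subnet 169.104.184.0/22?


Subnet network: 169.104.184.0
Test IP AND mask: 137.152.204.0
No, 137.152.205.2 is not in 169.104.184.0/22


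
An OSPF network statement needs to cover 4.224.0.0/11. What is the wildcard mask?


Subnet mask: 255.224.0.0
Wildcard = 255.255.255.255 - subnet mask
255 - 255 = 0
255 - 224 = 31
255 - 0 = 255
255 - 0 = 255
Wildcard: 0.31.255.255


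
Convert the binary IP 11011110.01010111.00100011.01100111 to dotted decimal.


11011110 = 222
01010111 = 87
00100011 = 35
01100111 = 103
IP: 222.87.35.103


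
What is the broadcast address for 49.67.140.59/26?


Network: 49.67.140.0/26
Host bits = 6
Set all host bits to 1:
Broadcast: 49.67.140.63


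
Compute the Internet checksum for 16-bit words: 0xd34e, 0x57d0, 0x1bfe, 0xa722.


Sum all words (with carry folding):
+ 0xd34e = 0xd34e
+ 0x57d0 = 0x2b1f
+ 0x1bfe = 0x471d
+ 0xa722 = 0xee3f
One's complement: ~0xee3f
Checksum = 0x11c0


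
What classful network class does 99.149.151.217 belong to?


First octet: 99
Binary: 01100011
0xxxxxxx -> Class A (1-126)
Class A, default mask 255.0.0.0 (/8)


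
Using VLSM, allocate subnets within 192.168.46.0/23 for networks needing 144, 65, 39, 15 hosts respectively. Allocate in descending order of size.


144 hosts -> /24 (254 usable): 192.168.46.0/24
65 hosts -> /25 (126 usable): 192.168.47.0/25
39 hosts -> /26 (62 usable): 192.168.47.128/26
15 hosts -> /27 (30 usable): 192.168.47.192/27
Allocation: 192.168.46.0/24 (144 hosts, 254 usable); 192.168.47.0/25 (65 hosts, 126 usable); 192.168.47.128/26 (39 hosts, 62 usable); 192.168.47.192/27 (15 hosts, 30 usable)


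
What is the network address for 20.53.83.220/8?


IP:   00010100.00110101.01010011.11011100
Mask: 11111111.00000000.00000000.00000000
AND operation:
Net:  00010100.00000000.00000000.00000000
Network: 20.0.0.0/8


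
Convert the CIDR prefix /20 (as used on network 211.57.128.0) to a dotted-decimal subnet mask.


/20 means 20 network bits, 12 host bits
Binary: 11111111111111111111000000000000
Mask: 255.255.240.0


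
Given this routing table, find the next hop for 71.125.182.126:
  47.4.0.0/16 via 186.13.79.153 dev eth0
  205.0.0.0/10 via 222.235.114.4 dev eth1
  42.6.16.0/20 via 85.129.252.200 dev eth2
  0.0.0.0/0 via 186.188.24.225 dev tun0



Longest prefix match for 71.125.182.126:
  /16 47.4.0.0: no
  /10 205.0.0.0: no
  /20 42.6.16.0: no
  /0 0.0.0.0: MATCH
Selected: next-hop 186.188.24.225 via tun0 (matched /0)


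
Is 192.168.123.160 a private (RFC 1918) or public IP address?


RFC 1918 private ranges:
  10.0.0.0/8 (10.0.0.0 - 10.255.255.255)
  172.16.0.0/12 (172.16.0.0 - 172.31.255.255)
  192.168.0.0/16 (192.168.0.0 - 192.168.255.255)
Private (in 192.168.0.0/16)


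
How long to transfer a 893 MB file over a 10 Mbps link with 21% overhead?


Effective throughput = 10 * (1 - 21/100) = 7.9 Mbps
File size in Mb = 893 * 8 = 7144 Mb
Time = 7144 / 7.9
Time = 904.3038 seconds


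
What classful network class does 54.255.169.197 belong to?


First octet: 54
Binary: 00110110
0xxxxxxx -> Class A (1-126)
Class A, default mask 255.0.0.0 (/8)


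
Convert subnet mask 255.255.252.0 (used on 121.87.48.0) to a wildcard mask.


Subnet mask: 255.255.252.0
Wildcard = 255.255.255.255 - subnet mask
255 - 255 = 0
255 - 255 = 0
255 - 252 = 3
255 - 0 = 255
Wildcard: 0.0.3.255


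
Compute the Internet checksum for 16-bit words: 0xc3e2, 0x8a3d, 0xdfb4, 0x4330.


Sum all words (with carry folding):
+ 0xc3e2 = 0xc3e2
+ 0x8a3d = 0x4e20
+ 0xdfb4 = 0x2dd5
+ 0x4330 = 0x7105
One's complement: ~0x7105
Checksum = 0x8efa


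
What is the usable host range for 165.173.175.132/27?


Network: 165.173.175.128
Broadcast: 165.173.175.159
First usable = network + 1
Last usable = broadcast - 1
Range: 165.173.175.129 to 165.173.175.158


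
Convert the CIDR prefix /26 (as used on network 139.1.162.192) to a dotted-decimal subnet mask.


/26 means 26 network bits, 6 host bits
Binary: 11111111111111111111111111000000
Mask: 255.255.255.192


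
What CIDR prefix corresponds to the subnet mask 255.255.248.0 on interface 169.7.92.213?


Binary: 11111111.11111111.11111000.00000000
Count leading 1s
Prefix: /21


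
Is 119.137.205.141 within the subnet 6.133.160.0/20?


Subnet network: 6.133.160.0
Test IP AND mask: 119.137.192.0
No, 119.137.205.141 is not in 6.133.160.0/20


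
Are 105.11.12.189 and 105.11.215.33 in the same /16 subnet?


Mask: 255.255.0.0
105.11.12.189 AND mask = 105.11.0.0
105.11.215.33 AND mask = 105.11.0.0
Yes, same subnet (105.11.0.0)


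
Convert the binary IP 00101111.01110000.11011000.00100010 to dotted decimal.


00101111 = 47
01110000 = 112
11011000 = 216
00100010 = 34
IP: 47.112.216.34


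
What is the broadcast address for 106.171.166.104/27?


Network: 106.171.166.96/27
Host bits = 5
Set all host bits to 1:
Broadcast: 106.171.166.127


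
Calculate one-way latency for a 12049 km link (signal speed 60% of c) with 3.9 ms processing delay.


Speed = 0.6 * 3e5 km/s = 180000 km/s
Propagation delay = 12049 / 180000 = 0.0669 s = 66.9389 ms
Processing delay = 3.9 ms
Total one-way latency = 70.8389 ms


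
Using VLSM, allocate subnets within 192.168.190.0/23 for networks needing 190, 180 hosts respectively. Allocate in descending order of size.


190 hosts -> /24 (254 usable): 192.168.190.0/24
180 hosts -> /24 (254 usable): 192.168.191.0/24
Allocation: 192.168.190.0/24 (190 hosts, 254 usable); 192.168.191.0/24 (180 hosts, 254 usable)


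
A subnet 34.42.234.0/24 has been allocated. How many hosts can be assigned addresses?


Host bits = 32 - 24 = 8
Total addresses = 2^8 = 256
Usable = total - 2 (network and broadcast)
Usable hosts: 254


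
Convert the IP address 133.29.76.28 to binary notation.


133 = 10000101
29 = 00011101
76 = 01001100
28 = 00011100
Binary: 10000101.00011101.01001100.00011100


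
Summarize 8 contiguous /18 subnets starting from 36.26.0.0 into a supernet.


Original prefix: /18
Number of subnets: 8 = 2^3
New prefix = 18 - 3 = 15
Supernet: 36.26.0.0/15


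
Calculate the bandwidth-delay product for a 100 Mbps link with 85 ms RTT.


BDP = bandwidth * RTT
= 100 Mbps * 85 ms
= 100 * 1e6 * 85 / 1000 bits
= 8500000 bits
= 1062500 bytes
= 1037.5977 KB
BDP = 8500000 bits (1062500 bytes)


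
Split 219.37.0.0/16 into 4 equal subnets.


New prefix = 16 + 2 = 18
Each subnet has 16384 addresses
  219.37.0.0/18
  219.37.64.0/18
  219.37.128.0/18
  219.37.192.0/18
Subnets: 219.37.0.0/18, 219.37.64.0/18, 219.37.128.0/18, 219.37.192.0/18


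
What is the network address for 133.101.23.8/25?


IP:   10000101.01100101.00010111.00001000
Mask: 11111111.11111111.11111111.10000000
AND operation:
Net:  10000101.01100101.00010111.00000000
Network: 133.101.23.0/25


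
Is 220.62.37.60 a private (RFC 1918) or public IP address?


RFC 1918 private ranges:
  10.0.0.0/8 (10.0.0.0 - 10.255.255.255)
  172.16.0.0/12 (172.16.0.0 - 172.31.255.255)
  192.168.0.0/16 (192.168.0.0 - 192.168.255.255)
Public (not in any RFC 1918 range)


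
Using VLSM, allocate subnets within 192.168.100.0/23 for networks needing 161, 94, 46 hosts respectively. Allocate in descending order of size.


161 hosts -> /24 (254 usable): 192.168.100.0/24
94 hosts -> /25 (126 usable): 192.168.101.0/25
46 hosts -> /26 (62 usable): 192.168.101.128/26
Allocation: 192.168.100.0/24 (161 hosts, 254 usable); 192.168.101.0/25 (94 hosts, 126 usable); 192.168.101.128/26 (46 hosts, 62 usable)


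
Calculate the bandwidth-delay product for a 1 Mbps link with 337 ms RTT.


BDP = bandwidth * RTT
= 1 Mbps * 337 ms
= 1 * 1e6 * 337 / 1000 bits
= 337000 bits
= 42125 bytes
= 41.1377 KB
BDP = 337000 bits (42125 bytes)


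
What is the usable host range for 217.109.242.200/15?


Network: 217.108.0.0
Broadcast: 217.109.255.255
First usable = network + 1
Last usable = broadcast - 1
Range: 217.108.0.1 to 217.109.255.254


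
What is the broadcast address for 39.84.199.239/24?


Network: 39.84.199.0/24
Host bits = 8
Set all host bits to 1:
Broadcast: 39.84.199.255


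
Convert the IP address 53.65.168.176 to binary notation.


53 = 00110101
65 = 01000001
168 = 10101000
176 = 10110000
Binary: 00110101.01000001.10101000.10110000


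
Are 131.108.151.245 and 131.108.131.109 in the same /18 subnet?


Mask: 255.255.192.0
131.108.151.245 AND mask = 131.108.128.0
131.108.131.109 AND mask = 131.108.128.0
Yes, same subnet (131.108.128.0)


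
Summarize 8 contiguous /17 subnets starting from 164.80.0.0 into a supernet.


Original prefix: /17
Number of subnets: 8 = 2^3
New prefix = 17 - 3 = 14
Supernet: 164.80.0.0/14


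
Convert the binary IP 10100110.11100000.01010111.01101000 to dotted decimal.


10100110 = 166
11100000 = 224
01010111 = 87
01101000 = 104
IP: 166.224.87.104


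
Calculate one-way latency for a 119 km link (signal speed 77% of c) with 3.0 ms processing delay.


Speed = 0.77 * 3e5 km/s = 231000 km/s
Propagation delay = 119 / 231000 = 0.0005 s = 0.5152 ms
Processing delay = 3.0 ms
Total one-way latency = 3.5152 ms


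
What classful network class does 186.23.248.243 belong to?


First octet: 186
Binary: 10111010
10xxxxxx -> Class B (128-191)
Class B, default mask 255.255.0.0 (/16)


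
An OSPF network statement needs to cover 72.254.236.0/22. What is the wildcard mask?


Subnet mask: 255.255.252.0
Wildcard = 255.255.255.255 - subnet mask
255 - 255 = 0
255 - 255 = 0
255 - 252 = 3
255 - 0 = 255
Wildcard: 0.0.3.255


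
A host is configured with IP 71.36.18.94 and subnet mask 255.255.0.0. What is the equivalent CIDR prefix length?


Binary: 11111111.11111111.00000000.00000000
Count leading 1s
Prefix: /16


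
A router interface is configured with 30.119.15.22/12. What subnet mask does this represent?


/12 means 12 network bits, 20 host bits
Binary: 11111111111100000000000000000000
Mask: 255.240.0.0


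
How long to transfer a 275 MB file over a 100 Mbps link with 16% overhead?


Effective throughput = 100 * (1 - 16/100) = 84 Mbps
File size in Mb = 275 * 8 = 2200 Mb
Time = 2200 / 84
Time = 26.1905 seconds


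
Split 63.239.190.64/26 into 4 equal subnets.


New prefix = 26 + 2 = 28
Each subnet has 16 addresses
  63.239.190.64/28
  63.239.190.80/28
  63.239.190.96/28
  63.239.190.112/28
Subnets: 63.239.190.64/28, 63.239.190.80/28, 63.239.190.96/28, 63.239.190.112/28


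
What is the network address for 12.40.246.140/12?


IP:   00001100.00101000.11110110.10001100
Mask: 11111111.11110000.00000000.00000000
AND operation:
Net:  00001100.00100000.00000000.00000000
Network: 12.32.0.0/12


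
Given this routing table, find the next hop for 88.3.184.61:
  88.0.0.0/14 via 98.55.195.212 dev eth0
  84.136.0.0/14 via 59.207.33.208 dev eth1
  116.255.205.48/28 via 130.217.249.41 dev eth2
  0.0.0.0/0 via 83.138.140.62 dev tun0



Longest prefix match for 88.3.184.61:
  /14 88.0.0.0: MATCH
  /14 84.136.0.0: no
  /28 116.255.205.48: no
  /0 0.0.0.0: MATCH
Selected: next-hop 98.55.195.212 via eth0 (matched /14)


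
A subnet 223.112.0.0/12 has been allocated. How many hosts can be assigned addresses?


Host bits = 32 - 12 = 20
Total addresses = 2^20 = 1048576
Usable = total - 2 (network and broadcast)
Usable hosts: 1048574


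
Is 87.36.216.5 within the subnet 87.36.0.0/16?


Subnet network: 87.36.0.0
Test IP AND mask: 87.36.0.0
Yes, 87.36.216.5 is in 87.36.0.0/16


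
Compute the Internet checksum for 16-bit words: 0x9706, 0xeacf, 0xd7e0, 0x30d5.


Sum all words (with carry folding):
+ 0x9706 = 0x9706
+ 0xeacf = 0x81d6
+ 0xd7e0 = 0x59b7
+ 0x30d5 = 0x8a8c
One's complement: ~0x8a8c
Checksum = 0x7573


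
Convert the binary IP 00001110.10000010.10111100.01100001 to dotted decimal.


00001110 = 14
10000010 = 130
10111100 = 188
01100001 = 97
IP: 14.130.188.97


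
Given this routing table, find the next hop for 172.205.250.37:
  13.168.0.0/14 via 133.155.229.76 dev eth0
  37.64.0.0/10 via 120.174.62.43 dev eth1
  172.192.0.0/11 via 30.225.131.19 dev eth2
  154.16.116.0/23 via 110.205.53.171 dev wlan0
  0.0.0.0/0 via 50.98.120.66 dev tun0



Longest prefix match for 172.205.250.37:
  /14 13.168.0.0: no
  /10 37.64.0.0: no
  /11 172.192.0.0: MATCH
  /23 154.16.116.0: no
  /0 0.0.0.0: MATCH
Selected: next-hop 30.225.131.19 via eth2 (matched /11)


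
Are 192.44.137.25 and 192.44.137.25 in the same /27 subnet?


Mask: 255.255.255.224
192.44.137.25 AND mask = 192.44.137.0
192.44.137.25 AND mask = 192.44.137.0
Yes, same subnet (192.44.137.0)


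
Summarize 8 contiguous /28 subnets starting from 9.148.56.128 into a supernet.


Original prefix: /28
Number of subnets: 8 = 2^3
New prefix = 28 - 3 = 25
Supernet: 9.148.56.128/25


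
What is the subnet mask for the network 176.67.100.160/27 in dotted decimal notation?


/27 means 27 network bits, 5 host bits
Binary: 11111111111111111111111111100000
Mask: 255.255.255.224


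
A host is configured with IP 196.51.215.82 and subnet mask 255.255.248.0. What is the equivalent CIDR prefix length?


Binary: 11111111.11111111.11111000.00000000
Count leading 1s
Prefix: /21


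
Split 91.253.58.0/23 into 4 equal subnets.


New prefix = 23 + 2 = 25
Each subnet has 128 addresses
  91.253.58.0/25
  91.253.58.128/25
  91.253.59.0/25
  91.253.59.128/25
Subnets: 91.253.58.0/25, 91.253.58.128/25, 91.253.59.0/25, 91.253.59.128/25


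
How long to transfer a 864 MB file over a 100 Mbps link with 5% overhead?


Effective throughput = 100 * (1 - 5/100) = 95 Mbps
File size in Mb = 864 * 8 = 6912 Mb
Time = 6912 / 95
Time = 72.7579 seconds


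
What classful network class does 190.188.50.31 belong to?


First octet: 190
Binary: 10111110
10xxxxxx -> Class B (128-191)
Class B, default mask 255.255.0.0 (/16)


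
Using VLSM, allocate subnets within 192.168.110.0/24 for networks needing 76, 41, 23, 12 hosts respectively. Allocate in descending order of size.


76 hosts -> /25 (126 usable): 192.168.110.0/25
41 hosts -> /26 (62 usable): 192.168.110.128/26
23 hosts -> /27 (30 usable): 192.168.110.192/27
12 hosts -> /28 (14 usable): 192.168.110.224/28
Allocation: 192.168.110.0/25 (76 hosts, 126 usable); 192.168.110.128/26 (41 hosts, 62 usable); 192.168.110.192/27 (23 hosts, 30 usable); 192.168.110.224/28 (12 hosts, 14 usable)


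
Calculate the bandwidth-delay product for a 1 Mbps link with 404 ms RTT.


BDP = bandwidth * RTT
= 1 Mbps * 404 ms
= 1 * 1e6 * 404 / 1000 bits
= 404000 bits
= 50500 bytes
= 49.3164 KB
BDP = 404000 bits (50500 bytes)


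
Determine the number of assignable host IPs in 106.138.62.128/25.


Host bits = 32 - 25 = 7
Total addresses = 2^7 = 128
Usable = total - 2 (network and broadcast)
Usable hosts: 126


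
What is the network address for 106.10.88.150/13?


IP:   01101010.00001010.01011000.10010110
Mask: 11111111.11111000.00000000.00000000
AND operation:
Net:  01101010.00001000.00000000.00000000
Network: 106.8.0.0/13


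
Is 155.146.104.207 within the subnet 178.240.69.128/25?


Subnet network: 178.240.69.128
Test IP AND mask: 155.146.104.128
No, 155.146.104.207 is not in 178.240.69.128/25


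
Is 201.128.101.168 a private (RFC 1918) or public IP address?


RFC 1918 private ranges:
  10.0.0.0/8 (10.0.0.0 - 10.255.255.255)
  172.16.0.0/12 (172.16.0.0 - 172.31.255.255)
  192.168.0.0/16 (192.168.0.0 - 192.168.255.255)
Public (not in any RFC 1918 range)


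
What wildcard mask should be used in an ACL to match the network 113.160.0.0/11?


Subnet mask: 255.224.0.0
Wildcard = 255.255.255.255 - subnet mask
255 - 255 = 0
255 - 224 = 31
255 - 0 = 255
255 - 0 = 255
Wildcard: 0.31.255.255


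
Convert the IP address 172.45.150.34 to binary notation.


172 = 10101100
45 = 00101101
150 = 10010110
34 = 00100010
Binary: 10101100.00101101.10010110.00100010


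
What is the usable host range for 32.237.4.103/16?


Network: 32.237.0.0
Broadcast: 32.237.255.255
First usable = network + 1
Last usable = broadcast - 1
Range: 32.237.0.1 to 32.237.255.254


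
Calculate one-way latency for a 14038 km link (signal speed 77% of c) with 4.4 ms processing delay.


Speed = 0.77 * 3e5 km/s = 231000 km/s
Propagation delay = 14038 / 231000 = 0.0608 s = 60.7706 ms
Processing delay = 4.4 ms
Total one-way latency = 65.1706 ms


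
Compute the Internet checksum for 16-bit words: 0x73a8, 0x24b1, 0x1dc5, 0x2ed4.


Sum all words (with carry folding):
+ 0x73a8 = 0x73a8
+ 0x24b1 = 0x9859
+ 0x1dc5 = 0xb61e
+ 0x2ed4 = 0xe4f2
One's complement: ~0xe4f2
Checksum = 0x1b0d


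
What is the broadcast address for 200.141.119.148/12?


Network: 200.128.0.0/12
Host bits = 20
Set all host bits to 1:
Broadcast: 200.143.255.255


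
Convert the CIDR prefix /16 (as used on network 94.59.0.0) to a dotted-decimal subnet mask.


/16 means 16 network bits, 16 host bits
Binary: 11111111111111110000000000000000
Mask: 255.255.0.0


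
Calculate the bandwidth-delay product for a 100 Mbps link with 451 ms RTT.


BDP = bandwidth * RTT
= 100 Mbps * 451 ms
= 100 * 1e6 * 451 / 1000 bits
= 45100000 bits
= 5637500 bytes
= 5505.3711 KB
BDP = 45100000 bits (5637500 bytes)


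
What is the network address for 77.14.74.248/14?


IP:   01001101.00001110.01001010.11111000
Mask: 11111111.11111100.00000000.00000000
AND operation:
Net:  01001101.00001100.00000000.00000000
Network: 77.12.0.0/14


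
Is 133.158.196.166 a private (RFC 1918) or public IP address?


RFC 1918 private ranges:
  10.0.0.0/8 (10.0.0.0 - 10.255.255.255)
  172.16.0.0/12 (172.16.0.0 - 172.31.255.255)
  192.168.0.0/16 (192.168.0.0 - 192.168.255.255)
Public (not in any RFC 1918 range)


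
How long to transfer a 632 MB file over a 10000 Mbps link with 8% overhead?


Effective throughput = 10000 * (1 - 8/100) = 9200 Mbps
File size in Mb = 632 * 8 = 5056 Mb
Time = 5056 / 9200
Time = 0.5496 seconds


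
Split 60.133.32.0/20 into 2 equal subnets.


New prefix = 20 + 1 = 21
Each subnet has 2048 addresses
  60.133.32.0/21
  60.133.40.0/21
Subnets: 60.133.32.0/21, 60.133.40.0/21


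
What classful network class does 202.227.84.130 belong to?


First octet: 202
Binary: 11001010
110xxxxx -> Class C (192-223)
Class C, default mask 255.255.255.0 (/24)


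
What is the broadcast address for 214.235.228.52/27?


Network: 214.235.228.32/27
Host bits = 5
Set all host bits to 1:
Broadcast: 214.235.228.63


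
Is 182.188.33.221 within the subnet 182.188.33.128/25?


Subnet network: 182.188.33.128
Test IP AND mask: 182.188.33.128
Yes, 182.188.33.221 is in 182.188.33.128/25


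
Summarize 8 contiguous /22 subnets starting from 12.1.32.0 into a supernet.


Original prefix: /22
Number of subnets: 8 = 2^3
New prefix = 22 - 3 = 19
Supernet: 12.1.32.0/19


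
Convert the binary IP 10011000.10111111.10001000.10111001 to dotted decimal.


10011000 = 152
10111111 = 191
10001000 = 136
10111001 = 185
IP: 152.191.136.185


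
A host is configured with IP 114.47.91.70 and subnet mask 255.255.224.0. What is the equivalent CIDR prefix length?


Binary: 11111111.11111111.11100000.00000000
Count leading 1s
Prefix: /19


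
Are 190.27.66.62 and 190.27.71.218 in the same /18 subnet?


Mask: 255.255.192.0
190.27.66.62 AND mask = 190.27.64.0
190.27.71.218 AND mask = 190.27.64.0
Yes, same subnet (190.27.64.0)


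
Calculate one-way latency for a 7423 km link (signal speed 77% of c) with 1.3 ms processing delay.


Speed = 0.77 * 3e5 km/s = 231000 km/s
Propagation delay = 7423 / 231000 = 0.0321 s = 32.1342 ms
Processing delay = 1.3 ms
Total one-way latency = 33.4342 ms


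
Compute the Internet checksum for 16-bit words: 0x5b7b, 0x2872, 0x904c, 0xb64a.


Sum all words (with carry folding):
+ 0x5b7b = 0x5b7b
+ 0x2872 = 0x83ed
+ 0x904c = 0x143a
+ 0xb64a = 0xca84
One's complement: ~0xca84
Checksum = 0x357b


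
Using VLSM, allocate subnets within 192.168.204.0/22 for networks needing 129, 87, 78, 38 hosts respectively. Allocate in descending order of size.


129 hosts -> /24 (254 usable): 192.168.204.0/24
87 hosts -> /25 (126 usable): 192.168.205.0/25
78 hosts -> /25 (126 usable): 192.168.205.128/25
38 hosts -> /26 (62 usable): 192.168.206.0/26
Allocation: 192.168.204.0/24 (129 hosts, 254 usable); 192.168.205.0/25 (87 hosts, 126 usable); 192.168.205.128/25 (78 hosts, 126 usable); 192.168.206.0/26 (38 hosts, 62 usable)


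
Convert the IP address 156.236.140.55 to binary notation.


156 = 10011100
236 = 11101100
140 = 10001100
55 = 00110111
Binary: 10011100.11101100.10001100.00110111


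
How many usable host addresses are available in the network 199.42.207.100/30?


Host bits = 32 - 30 = 2
Total addresses = 2^2 = 4
Usable = total - 2 (network and broadcast)
Usable hosts: 2


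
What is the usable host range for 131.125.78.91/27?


Network: 131.125.78.64
Broadcast: 131.125.78.95
First usable = network + 1
Last usable = broadcast - 1
Range: 131.125.78.65 to 131.125.78.94


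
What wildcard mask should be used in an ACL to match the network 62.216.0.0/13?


Subnet mask: 255.248.0.0
Wildcard = 255.255.255.255 - subnet mask
255 - 255 = 0
255 - 248 = 7
255 - 0 = 255
255 - 0 = 255
Wildcard: 0.7.255.255


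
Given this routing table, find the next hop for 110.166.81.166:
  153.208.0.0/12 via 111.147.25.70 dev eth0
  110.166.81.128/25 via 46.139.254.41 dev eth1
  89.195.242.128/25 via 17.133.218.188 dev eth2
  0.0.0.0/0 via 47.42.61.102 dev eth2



Longest prefix match for 110.166.81.166:
  /12 153.208.0.0: no
  /25 110.166.81.128: MATCH
  /25 89.195.242.128: no
  /0 0.0.0.0: MATCH
Selected: next-hop 46.139.254.41 via eth1 (matched /25)


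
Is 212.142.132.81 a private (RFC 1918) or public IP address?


RFC 1918 private ranges:
  10.0.0.0/8 (10.0.0.0 - 10.255.255.255)
  172.16.0.0/12 (172.16.0.0 - 172.31.255.255)
  192.168.0.0/16 (192.168.0.0 - 192.168.255.255)
Public (not in any RFC 1918 range)


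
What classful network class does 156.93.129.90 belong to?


First octet: 156
Binary: 10011100
10xxxxxx -> Class B (128-191)
Class B, default mask 255.255.0.0 (/16)


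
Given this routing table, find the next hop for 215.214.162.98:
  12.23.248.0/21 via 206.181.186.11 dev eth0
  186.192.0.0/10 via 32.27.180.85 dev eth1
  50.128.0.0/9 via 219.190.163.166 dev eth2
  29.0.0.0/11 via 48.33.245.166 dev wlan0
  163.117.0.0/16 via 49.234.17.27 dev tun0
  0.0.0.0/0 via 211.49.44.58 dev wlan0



Longest prefix match for 215.214.162.98:
  /21 12.23.248.0: no
  /10 186.192.0.0: no
  /9 50.128.0.0: no
  /11 29.0.0.0: no
  /16 163.117.0.0: no
  /0 0.0.0.0: MATCH
Selected: next-hop 211.49.44.58 via wlan0 (matched /0)


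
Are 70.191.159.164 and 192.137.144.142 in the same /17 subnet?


Mask: 255.255.128.0
70.191.159.164 AND mask = 70.191.128.0
192.137.144.142 AND mask = 192.137.128.0
No, different subnets (70.191.128.0 vs 192.137.128.0)


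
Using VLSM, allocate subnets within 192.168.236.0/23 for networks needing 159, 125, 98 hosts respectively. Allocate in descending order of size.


159 hosts -> /24 (254 usable): 192.168.236.0/24
125 hosts -> /25 (126 usable): 192.168.237.0/25
98 hosts -> /25 (126 usable): 192.168.237.128/25
Allocation: 192.168.236.0/24 (159 hosts, 254 usable); 192.168.237.0/25 (125 hosts, 126 usable); 192.168.237.128/25 (98 hosts, 126 usable)


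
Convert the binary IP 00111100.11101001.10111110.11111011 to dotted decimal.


00111100 = 60
11101001 = 233
10111110 = 190
11111011 = 251
IP: 60.233.190.251


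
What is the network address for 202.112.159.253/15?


IP:   11001010.01110000.10011111.11111101
Mask: 11111111.11111110.00000000.00000000
AND operation:
Net:  11001010.01110000.00000000.00000000
Network: 202.112.0.0/15


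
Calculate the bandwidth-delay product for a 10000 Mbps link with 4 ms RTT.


BDP = bandwidth * RTT
= 10000 Mbps * 4 ms
= 10000 * 1e6 * 4 / 1000 bits
= 40000000 bits
= 5000000 bytes
= 4882.8125 KB
BDP = 40000000 bits (5000000 bytes)


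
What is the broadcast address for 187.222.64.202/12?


Network: 187.208.0.0/12
Host bits = 20
Set all host bits to 1:
Broadcast: 187.223.255.255


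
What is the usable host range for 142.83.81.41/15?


Network: 142.82.0.0
Broadcast: 142.83.255.255
First usable = network + 1
Last usable = broadcast - 1
Range: 142.82.0.1 to 142.83.255.254


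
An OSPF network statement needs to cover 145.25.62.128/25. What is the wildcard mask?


Subnet mask: 255.255.255.128
Wildcard = 255.255.255.255 - subnet mask
255 - 255 = 0
255 - 255 = 0
255 - 255 = 0
255 - 128 = 127
Wildcard: 0.0.0.127


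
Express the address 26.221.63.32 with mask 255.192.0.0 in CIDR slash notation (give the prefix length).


Binary: 11111111.11000000.00000000.00000000
Count leading 1s
Prefix: /10


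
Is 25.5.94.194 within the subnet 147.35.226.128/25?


Subnet network: 147.35.226.128
Test IP AND mask: 25.5.94.128
No, 25.5.94.194 is not in 147.35.226.128/25


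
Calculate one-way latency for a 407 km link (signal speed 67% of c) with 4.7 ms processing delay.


Speed = 0.67 * 3e5 km/s = 201000 km/s
Propagation delay = 407 / 201000 = 0.002 s = 2.0249 ms
Processing delay = 4.7 ms
Total one-way latency = 6.7249 ms


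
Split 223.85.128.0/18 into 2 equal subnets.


New prefix = 18 + 1 = 19
Each subnet has 8192 addresses
  223.85.128.0/19
  223.85.160.0/19
Subnets: 223.85.128.0/19, 223.85.160.0/19


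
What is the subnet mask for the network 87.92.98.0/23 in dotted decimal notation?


/23 means 23 network bits, 9 host bits
Binary: 11111111111111111111111000000000
Mask: 255.255.254.0


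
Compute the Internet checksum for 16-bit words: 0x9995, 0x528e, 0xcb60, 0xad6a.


Sum all words (with carry folding):
+ 0x9995 = 0x9995
+ 0x528e = 0xec23
+ 0xcb60 = 0xb784
+ 0xad6a = 0x64ef
One's complement: ~0x64ef
Checksum = 0x9b10


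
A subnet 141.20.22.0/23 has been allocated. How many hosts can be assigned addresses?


Host bits = 32 - 23 = 9
Total addresses = 2^9 = 512
Usable = total - 2 (network and broadcast)
Usable hosts: 510


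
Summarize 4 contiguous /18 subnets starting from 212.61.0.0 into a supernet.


Original prefix: /18
Number of subnets: 4 = 2^2
New prefix = 18 - 2 = 16
Supernet: 212.61.0.0/16


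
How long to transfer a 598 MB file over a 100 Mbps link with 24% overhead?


Effective throughput = 100 * (1 - 24/100) = 76 Mbps
File size in Mb = 598 * 8 = 4784 Mb
Time = 4784 / 76
Time = 62.9474 seconds


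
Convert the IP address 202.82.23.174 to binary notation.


202 = 11001010
82 = 01010010
23 = 00010111
174 = 10101110
Binary: 11001010.01010010.00010111.10101110


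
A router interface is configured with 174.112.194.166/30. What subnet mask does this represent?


/30 means 30 network bits, 2 host bits
Binary: 11111111111111111111111111111100
Mask: 255.255.255.252


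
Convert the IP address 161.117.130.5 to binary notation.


161 = 10100001
117 = 01110101
130 = 10000010
5 = 00000101
Binary: 10100001.01110101.10000010.00000101


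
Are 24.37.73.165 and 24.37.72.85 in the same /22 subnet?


Mask: 255.255.252.0
24.37.73.165 AND mask = 24.37.72.0
24.37.72.85 AND mask = 24.37.72.0
Yes, same subnet (24.37.72.0)


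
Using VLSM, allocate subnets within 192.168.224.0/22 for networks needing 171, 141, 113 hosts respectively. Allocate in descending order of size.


171 hosts -> /24 (254 usable): 192.168.224.0/24
141 hosts -> /24 (254 usable): 192.168.225.0/24
113 hosts -> /25 (126 usable): 192.168.226.0/25
Allocation: 192.168.224.0/24 (171 hosts, 254 usable); 192.168.225.0/24 (141 hosts, 254 usable); 192.168.226.0/25 (113 hosts, 126 usable)


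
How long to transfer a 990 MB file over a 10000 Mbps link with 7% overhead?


Effective throughput = 10000 * (1 - 7/100) = 9300 Mbps
File size in Mb = 990 * 8 = 7920 Mb
Time = 7920 / 9300
Time = 0.8516 seconds


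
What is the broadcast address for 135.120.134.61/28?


Network: 135.120.134.48/28
Host bits = 4
Set all host bits to 1:
Broadcast: 135.120.134.63


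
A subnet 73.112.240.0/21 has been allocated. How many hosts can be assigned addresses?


Host bits = 32 - 21 = 11
Total addresses = 2^11 = 2048
Usable = total - 2 (network and broadcast)
Usable hosts: 2046


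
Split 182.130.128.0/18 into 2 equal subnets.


New prefix = 18 + 1 = 19
Each subnet has 8192 addresses
  182.130.128.0/19
  182.130.160.0/19
Subnets: 182.130.128.0/19, 182.130.160.0/19


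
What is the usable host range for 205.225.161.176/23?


Network: 205.225.160.0
Broadcast: 205.225.161.255
First usable = network + 1
Last usable = broadcast - 1
Range: 205.225.160.1 to 205.225.161.254


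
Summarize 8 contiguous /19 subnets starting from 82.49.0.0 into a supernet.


Original prefix: /19
Number of subnets: 8 = 2^3
New prefix = 19 - 3 = 16
Supernet: 82.49.0.0/16


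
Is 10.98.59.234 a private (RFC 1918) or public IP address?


RFC 1918 private ranges:
  10.0.0.0/8 (10.0.0.0 - 10.255.255.255)
  172.16.0.0/12 (172.16.0.0 - 172.31.255.255)
  192.168.0.0/16 (192.168.0.0 - 192.168.255.255)
Private (in 10.0.0.0/8)


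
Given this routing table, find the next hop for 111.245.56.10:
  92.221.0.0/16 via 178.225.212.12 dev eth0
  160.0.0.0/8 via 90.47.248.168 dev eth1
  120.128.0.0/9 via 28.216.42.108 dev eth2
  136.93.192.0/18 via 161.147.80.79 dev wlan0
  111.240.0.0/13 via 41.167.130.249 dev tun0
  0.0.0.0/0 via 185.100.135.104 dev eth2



Longest prefix match for 111.245.56.10:
  /16 92.221.0.0: no
  /8 160.0.0.0: no
  /9 120.128.0.0: no
  /18 136.93.192.0: no
  /13 111.240.0.0: MATCH
  /0 0.0.0.0: MATCH
Selected: next-hop 41.167.130.249 via tun0 (matched /13)


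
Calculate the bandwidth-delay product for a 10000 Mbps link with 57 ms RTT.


BDP = bandwidth * RTT
= 10000 Mbps * 57 ms
= 10000 * 1e6 * 57 / 1000 bits
= 570000000 bits
= 71250000 bytes
= 69580.0781 KB
BDP = 570000000 bits (71250000 bytes)


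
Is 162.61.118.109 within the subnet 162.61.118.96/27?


Subnet network: 162.61.118.96
Test IP AND mask: 162.61.118.96
Yes, 162.61.118.109 is in 162.61.118.96/27


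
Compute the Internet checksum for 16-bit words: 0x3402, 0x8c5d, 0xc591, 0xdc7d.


Sum all words (with carry folding):
+ 0x3402 = 0x3402
+ 0x8c5d = 0xc05f
+ 0xc591 = 0x85f1
+ 0xdc7d = 0x626f
One's complement: ~0x626f
Checksum = 0x9d90


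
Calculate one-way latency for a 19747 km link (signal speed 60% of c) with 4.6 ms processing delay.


Speed = 0.6 * 3e5 km/s = 180000 km/s
Propagation delay = 19747 / 180000 = 0.1097 s = 109.7056 ms
Processing delay = 4.6 ms
Total one-way latency = 114.3056 ms


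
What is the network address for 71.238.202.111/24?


IP:   01000111.11101110.11001010.01101111
Mask: 11111111.11111111.11111111.00000000
AND operation:
Net:  01000111.11101110.11001010.00000000
Network: 71.238.202.0/24


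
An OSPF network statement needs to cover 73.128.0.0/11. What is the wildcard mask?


Subnet mask: 255.224.0.0
Wildcard = 255.255.255.255 - subnet mask
255 - 255 = 0
255 - 224 = 31
255 - 0 = 255
255 - 0 = 255
Wildcard: 0.31.255.255


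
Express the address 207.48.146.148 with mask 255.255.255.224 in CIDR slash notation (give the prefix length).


Binary: 11111111.11111111.11111111.11100000
Count leading 1s
Prefix: /27


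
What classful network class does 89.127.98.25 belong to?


First octet: 89
Binary: 01011001
0xxxxxxx -> Class A (1-126)
Class A, default mask 255.0.0.0 (/8)


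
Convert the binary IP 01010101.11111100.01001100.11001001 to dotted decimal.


01010101 = 85
11111100 = 252
01001100 = 76
11001001 = 201
IP: 85.252.76.201


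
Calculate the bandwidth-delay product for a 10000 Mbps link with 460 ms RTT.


BDP = bandwidth * RTT
= 10000 Mbps * 460 ms
= 10000 * 1e6 * 460 / 1000 bits
= 4600000000 bits
= 575000000 bytes
= 561523.4375 KB
BDP = 4600000000 bits (575000000 bytes)


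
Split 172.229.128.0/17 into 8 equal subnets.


New prefix = 17 + 3 = 20
Each subnet has 4096 addresses
  172.229.128.0/20
  172.229.144.0/20
  172.229.160.0/20
  172.229.176.0/20
  172.229.192.0/20
  172.229.208.0/20
  172.229.224.0/20
  172.229.240.0/20
Subnets: 172.229.128.0/20, 172.229.144.0/20, 172.229.160.0/20, 172.229.176.0/20, 172.229.192.0/20, 172.229.208.0/20, 172.229.224.0/20, 172.229.240.0/20
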